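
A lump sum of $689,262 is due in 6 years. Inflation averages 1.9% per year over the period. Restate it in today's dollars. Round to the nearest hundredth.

Price-level factor over 6 years: (1 + 1.9%)^6 ≈ 1.1195541497.
Purchasing power today: $689,262 divided by that factor.

$615,657.58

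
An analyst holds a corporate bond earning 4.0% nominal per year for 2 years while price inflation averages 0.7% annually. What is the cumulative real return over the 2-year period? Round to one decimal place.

6.7%

The annual real rate is (1+4.0%)/(1+0.7%) − 1 = 3.2771%.
Compounded over 2 years: (1 + 0.032771)^2 − 1 ≈ 0.06662.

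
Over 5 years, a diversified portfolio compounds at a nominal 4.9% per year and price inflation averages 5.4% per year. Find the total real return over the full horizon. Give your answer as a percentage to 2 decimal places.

-2.35%

The annual real rate is (1+4.9%)/(1+5.4%) − 1 = -0.4744%.
Compounded over 5 years: (1 + -0.004744)^5 − 1 ≈ -0.02350.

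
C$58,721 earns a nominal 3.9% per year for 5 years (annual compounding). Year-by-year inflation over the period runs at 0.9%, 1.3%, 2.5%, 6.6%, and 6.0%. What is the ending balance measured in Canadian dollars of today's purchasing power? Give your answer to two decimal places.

Nominal value at maturity: C$58,721 × (1 + 3.9%)^5 ≈ C$71,100.26.
Price-level factor over 5 years: 1.009 × 1.013 × 1.025 × 1.066 × 1.060 ≈ 1.1838251085.
Dividing the nominal maturity value by the price-level factor gives the value in today's money.

C$60,059.77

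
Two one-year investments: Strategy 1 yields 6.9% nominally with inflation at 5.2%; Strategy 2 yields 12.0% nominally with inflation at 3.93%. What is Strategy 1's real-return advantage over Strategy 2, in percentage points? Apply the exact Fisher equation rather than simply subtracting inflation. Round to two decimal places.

Strategy 1 real return: 1.069/1.052 − 1 = 1.616%.
Strategy 2 real return: 1.120/1.0393 − 1 = 7.765%.
Difference: 1.616 − 7.765 = -6.149 pp.

-6.15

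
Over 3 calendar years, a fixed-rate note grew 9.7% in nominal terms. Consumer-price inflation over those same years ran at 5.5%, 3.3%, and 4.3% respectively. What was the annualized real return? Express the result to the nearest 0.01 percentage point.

-1.18%

Cumulative inflation factor: 1.055 × 1.033 × 1.043 ≈ 1.13668.
Nominal growth factor: 1.09700. Real growth factor = 1.09700 / 1.13668 ≈ 0.96509.
Annualized: 0.96509^(1/3) − 1 ≈ -0.01177.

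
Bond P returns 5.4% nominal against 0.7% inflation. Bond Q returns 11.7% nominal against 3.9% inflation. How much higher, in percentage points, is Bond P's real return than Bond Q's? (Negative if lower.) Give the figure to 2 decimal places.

-2.84

Bond P real return: 1.054/1.007 − 1 = 4.667%.
Bond Q real return: 1.117/1.039 − 1 = 7.507%.
Difference: 4.667 − 7.507 = -2.840 pp.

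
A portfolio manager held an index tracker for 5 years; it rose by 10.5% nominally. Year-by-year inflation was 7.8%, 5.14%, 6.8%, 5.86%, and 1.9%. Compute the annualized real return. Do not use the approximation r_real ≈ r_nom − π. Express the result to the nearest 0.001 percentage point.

Cumulative inflation factor: 1.078 × 1.0514 × 1.068 × 1.0586 × 1.019 ≈ 1.30576.
Nominal growth factor: 1.10500. Real growth factor = 1.10500 / 1.30576 ≈ 0.84625.
Annualized: 0.84625^(1/5) − 1 ≈ -0.03284.

-3.284%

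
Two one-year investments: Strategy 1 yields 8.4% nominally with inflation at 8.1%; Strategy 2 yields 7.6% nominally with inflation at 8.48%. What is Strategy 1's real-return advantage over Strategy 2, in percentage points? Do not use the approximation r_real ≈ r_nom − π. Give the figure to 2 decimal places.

Strategy 1 real return: 1.084/1.081 − 1 = 0.278%.
Strategy 2 real return: 1.076/1.0848 − 1 = -0.811%.
Difference: 0.278 − (-0.811) = 1.089 pp.

1.09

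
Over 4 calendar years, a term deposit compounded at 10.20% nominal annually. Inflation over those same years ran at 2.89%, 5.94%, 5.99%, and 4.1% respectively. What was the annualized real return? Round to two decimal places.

5.23%

Cumulative inflation factor: 1.0289 × 1.0594 × 1.0599 × 1.041 ≈ 1.20268.
Nominal growth factor: 1.47478. Real growth factor = 1.47478 / 1.20268 ≈ 1.22625.
Annualized: 1.22625^(1/4) − 1 ≈ 0.05231.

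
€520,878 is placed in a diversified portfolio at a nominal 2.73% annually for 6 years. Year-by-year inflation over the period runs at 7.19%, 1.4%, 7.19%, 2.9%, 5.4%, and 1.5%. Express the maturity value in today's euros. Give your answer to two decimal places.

€477,365.71

Nominal value at maturity: €520,878 × (1 + 2.73%)^6 ≈ €612,237.24.
Price-level factor over 6 years: 1.0719 × 1.014 × 1.0719 × 1.029 × 1.054 × 1.015 ≈ 1.2825329299.
Dividing the nominal maturity value by the price-level factor gives the value in today's money.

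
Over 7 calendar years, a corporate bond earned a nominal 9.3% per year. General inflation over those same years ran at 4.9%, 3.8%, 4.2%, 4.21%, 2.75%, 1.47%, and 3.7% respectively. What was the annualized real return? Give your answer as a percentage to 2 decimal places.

Cumulative inflation factor: 1.049 × 1.038 × 1.042 × 1.0421 × 1.0275 × 1.0147 × 1.037 ≈ 1.27835.
Nominal growth factor: 1.86355. Real growth factor = 1.86355 / 1.27835 ≈ 1.45778.
Annualized: 1.45778^(1/7) − 1 ≈ 0.05532.

5.53%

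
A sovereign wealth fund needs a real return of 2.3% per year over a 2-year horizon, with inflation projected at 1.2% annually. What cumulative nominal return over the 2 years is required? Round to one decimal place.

7.2%

Required annual nominal rate: (1+2.3%)(1+1.2%) − 1 = 3.5276%.
Cumulative over 2 years: (1 + 0.035276)^2 − 1 ≈ 0.07180.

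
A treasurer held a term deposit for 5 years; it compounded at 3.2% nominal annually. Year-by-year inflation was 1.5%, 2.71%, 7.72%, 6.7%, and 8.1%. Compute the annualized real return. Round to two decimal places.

-2.00%

Cumulative inflation factor: 1.015 × 1.0271 × 1.0772 × 1.067 × 1.081 ≈ 1.29528.
Nominal growth factor: 1.17057. Real growth factor = 1.17057 / 1.29528 ≈ 0.90372.
Annualized: 0.90372^(1/5) − 1 ≈ -0.02004.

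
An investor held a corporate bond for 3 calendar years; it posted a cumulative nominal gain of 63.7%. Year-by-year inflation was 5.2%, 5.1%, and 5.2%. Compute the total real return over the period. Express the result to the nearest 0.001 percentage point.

Cumulative inflation factor: 1.052 × 1.051 × 1.052 ≈ 1.16315.
Nominal growth factor: 1.63700. Real growth factor = 1.63700 / 1.16315 ≈ 1.40739.
Total real return ≈ 40.7390%.

40.739%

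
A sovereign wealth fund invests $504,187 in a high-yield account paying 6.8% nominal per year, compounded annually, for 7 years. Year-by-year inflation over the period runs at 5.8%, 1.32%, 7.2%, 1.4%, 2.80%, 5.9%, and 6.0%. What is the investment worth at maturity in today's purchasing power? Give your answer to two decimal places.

$594,267.37

Nominal value at maturity: $504,187 × (1 + 6.8%)^7 ≈ $799,080.28.
Price-level factor over 7 years: 1.058 × 1.0132 × 1.072 × 1.014 × 1.0280 × 1.059 × 1.060 ≈ 1.3446477491.
Dividing the nominal maturity value by the price-level factor gives the value in today's money.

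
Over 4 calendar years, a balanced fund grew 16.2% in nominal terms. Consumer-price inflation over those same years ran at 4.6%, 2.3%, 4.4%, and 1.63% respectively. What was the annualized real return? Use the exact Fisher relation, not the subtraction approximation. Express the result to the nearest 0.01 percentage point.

Cumulative inflation factor: 1.046 × 1.023 × 1.044 × 1.0163 ≈ 1.13535.
Nominal growth factor: 1.16200. Real growth factor = 1.16200 / 1.13535 ≈ 1.02347.
Annualized: 1.02347^(1/4) − 1 ≈ 0.00582.

0.58%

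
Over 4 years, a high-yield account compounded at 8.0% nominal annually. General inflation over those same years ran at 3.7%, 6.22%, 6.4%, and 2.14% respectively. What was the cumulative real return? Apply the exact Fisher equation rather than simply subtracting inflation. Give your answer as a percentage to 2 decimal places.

Cumulative inflation factor: 1.037 × 1.0622 × 1.064 × 1.0214 ≈ 1.19708.
Nominal growth factor: 1.36049. Real growth factor = 1.36049 / 1.19708 ≈ 1.13651.
Total real return ≈ 13.6508%.

13.65%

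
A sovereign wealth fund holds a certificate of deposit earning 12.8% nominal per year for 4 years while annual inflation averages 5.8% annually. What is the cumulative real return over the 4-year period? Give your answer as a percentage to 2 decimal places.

29.21%

The annual real rate is (1+12.8%)/(1+5.8%) − 1 = 6.6163%.
Compounded over 4 years: (1 + 0.066163)^4 − 1 ≈ 0.29209.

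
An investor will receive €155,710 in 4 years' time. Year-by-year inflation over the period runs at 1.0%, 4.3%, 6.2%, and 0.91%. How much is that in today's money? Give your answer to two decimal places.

Price-level factor over 4 years: 1.010 × 1.043 × 1.062 × 1.0091 ≈ 1.1289232182.
Purchasing power today: €155,710 divided by that factor.

€137,927.89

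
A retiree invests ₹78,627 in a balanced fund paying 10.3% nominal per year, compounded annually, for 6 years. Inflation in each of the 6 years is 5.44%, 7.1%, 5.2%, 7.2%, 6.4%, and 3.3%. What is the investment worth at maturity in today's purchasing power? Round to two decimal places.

₹101,152.69

Nominal value at maturity: ₹78,627 × (1 + 10.3%)^6 ≈ ₹141,587.46.
Price-level factor over 6 years: 1.0544 × 1.071 × 1.052 × 1.072 × 1.064 × 1.033 ≈ 1.3997399008.
Dividing the nominal maturity value by the price-level factor gives the value in today's money.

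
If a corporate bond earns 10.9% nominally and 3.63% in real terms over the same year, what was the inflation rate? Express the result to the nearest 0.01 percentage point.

From (1+r_nom) = (1+r_real)(1+π), we get 1+π = (1 + 10.9%)/(1 + 3.63%) = 1.109/1.0363 ≈ 1.07015.
So π ≈ 7.0153%.

7.02%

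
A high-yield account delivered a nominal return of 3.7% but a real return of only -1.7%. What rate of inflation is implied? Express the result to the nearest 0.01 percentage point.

From (1+r_nom) = (1+r_real)(1+π), we get 1+π = (1 + 3.7%)/(1 − 1.7%) = 1.037/0.983 ≈ 1.05493.
So π ≈ 5.4934%.

5.49%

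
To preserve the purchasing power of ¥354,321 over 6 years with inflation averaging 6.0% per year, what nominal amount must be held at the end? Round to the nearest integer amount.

¥502,611

Cumulative price-level factor: (1+6.0%)^6 ≈ 1.4185191123.
Multiplying ¥354,321 by the price-level factor gives the future nominal sum.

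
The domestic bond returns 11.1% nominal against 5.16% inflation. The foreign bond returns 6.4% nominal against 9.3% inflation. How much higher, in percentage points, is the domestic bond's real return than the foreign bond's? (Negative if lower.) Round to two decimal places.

8.30

The domestic bond real return: 1.111/1.0516 − 1 = 5.649%.
The foreign bond real return: 1.064/1.093 − 1 = -2.653%.
Difference: 5.649 − (-2.653) = 8.302 pp.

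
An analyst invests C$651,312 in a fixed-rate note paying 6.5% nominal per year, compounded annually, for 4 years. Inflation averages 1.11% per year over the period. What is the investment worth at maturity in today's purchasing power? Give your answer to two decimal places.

C$801,698.50

Nominal value at maturity: C$651,312 × (1 + 6.5%)^4 ≈ C$837,890.97.
Price-level factor over 4 years: (1 + 1.11%)^4 ≈ 1.0451447457.
Dividing the nominal maturity value by the price-level factor gives the value in today's money.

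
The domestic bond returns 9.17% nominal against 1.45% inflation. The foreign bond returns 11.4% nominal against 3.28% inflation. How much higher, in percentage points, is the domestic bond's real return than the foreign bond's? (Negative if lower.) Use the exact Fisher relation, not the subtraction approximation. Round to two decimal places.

-0.25

The domestic bond real return: 1.0917/1.0145 − 1 = 7.610%.
The foreign bond real return: 1.114/1.0328 − 1 = 7.862%.
Difference: 7.610 − 7.862 = -0.252 pp.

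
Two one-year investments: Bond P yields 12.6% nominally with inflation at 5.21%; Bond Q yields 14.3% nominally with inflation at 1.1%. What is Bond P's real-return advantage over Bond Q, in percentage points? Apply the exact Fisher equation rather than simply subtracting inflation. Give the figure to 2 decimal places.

Bond P real return: 1.126/1.0521 − 1 = 7.024%.
Bond Q real return: 1.143/1.011 − 1 = 13.056%.
Difference: 7.024 − 13.056 = -6.032 pp.

-6.03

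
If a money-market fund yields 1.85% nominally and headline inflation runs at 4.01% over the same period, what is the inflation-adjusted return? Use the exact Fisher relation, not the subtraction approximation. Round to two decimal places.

-2.08%

Real return via the Fisher equation: (1 + 1.85%)/(1 + 4.01%) − 1 = 1.0185/1.0401 − 1 ≈ -0.02077.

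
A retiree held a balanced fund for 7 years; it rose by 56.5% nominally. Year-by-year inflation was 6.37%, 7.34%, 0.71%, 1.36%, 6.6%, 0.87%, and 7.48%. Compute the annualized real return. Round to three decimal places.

Cumulative inflation factor: 1.0637 × 1.0734 × 1.0071 × 1.0136 × 1.066 × 1.0087 × 1.0748 ≈ 1.34700.
Nominal growth factor: 1.56500. Real growth factor = 1.56500 / 1.34700 ≈ 1.16184.
Annualized: 1.16184^(1/7) − 1 ≈ 0.02166.

2.166%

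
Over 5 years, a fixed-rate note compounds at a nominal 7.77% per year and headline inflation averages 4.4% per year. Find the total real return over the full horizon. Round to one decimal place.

17.2%

The annual real rate is (1+7.77%)/(1+4.4%) − 1 = 3.2280%.
Compounded over 5 years: (1 + 0.032280)^5 − 1 ≈ 0.17216.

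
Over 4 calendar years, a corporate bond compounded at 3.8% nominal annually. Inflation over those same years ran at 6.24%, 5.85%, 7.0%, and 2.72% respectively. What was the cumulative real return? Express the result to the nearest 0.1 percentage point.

Cumulative inflation factor: 1.0624 × 1.0585 × 1.070 × 1.0272 ≈ 1.23600.
Nominal growth factor: 1.16089. Real growth factor = 1.16089 / 1.23600 ≈ 0.93923.
Total real return ≈ -6.0771%.

-6.1%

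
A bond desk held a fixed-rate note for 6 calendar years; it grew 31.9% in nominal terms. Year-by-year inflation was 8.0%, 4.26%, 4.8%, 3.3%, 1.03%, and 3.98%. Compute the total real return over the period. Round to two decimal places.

Cumulative inflation factor: 1.080 × 1.0426 × 1.048 × 1.033 × 1.0103 × 1.0398 ≈ 1.28057.
Nominal growth factor: 1.31900. Real growth factor = 1.31900 / 1.28057 ≈ 1.03001.
Total real return ≈ 3.0010%.

3.00%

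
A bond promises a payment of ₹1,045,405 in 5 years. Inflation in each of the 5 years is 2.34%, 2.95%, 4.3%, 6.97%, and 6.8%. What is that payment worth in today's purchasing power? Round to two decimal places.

Price-level factor over 5 years: 1.0234 × 1.0295 × 1.043 × 1.0697 × 1.068 ≈ 1.2554208020.
Purchasing power today: ₹1,045,405 divided by that factor.

₹832,712.82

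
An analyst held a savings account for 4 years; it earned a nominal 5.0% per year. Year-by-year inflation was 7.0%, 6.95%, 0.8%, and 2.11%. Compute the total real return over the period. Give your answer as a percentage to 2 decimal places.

Cumulative inflation factor: 1.070 × 1.0695 × 1.008 × 1.0211 ≈ 1.17786.
Nominal growth factor: 1.21551. Real growth factor = 1.21551 / 1.17786 ≈ 1.03196.
Total real return ≈ 3.1962%.

3.20%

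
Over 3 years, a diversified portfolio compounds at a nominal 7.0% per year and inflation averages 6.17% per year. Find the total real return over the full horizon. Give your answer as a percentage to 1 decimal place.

The annual real rate is (1+7.0%)/(1+6.17%) − 1 = 0.7818%.
Compounded over 3 years: (1 + 0.007818)^3 − 1 ≈ 0.02364.

2.4%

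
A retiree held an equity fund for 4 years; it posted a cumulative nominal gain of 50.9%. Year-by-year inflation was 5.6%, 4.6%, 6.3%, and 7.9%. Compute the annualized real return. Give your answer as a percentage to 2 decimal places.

4.47%

Cumulative inflation factor: 1.056 × 1.046 × 1.063 × 1.079 ≈ 1.26692.
Nominal growth factor: 1.50900. Real growth factor = 1.50900 / 1.26692 ≈ 1.19107.
Annualized: 1.19107^(1/4) − 1 ≈ 0.04468.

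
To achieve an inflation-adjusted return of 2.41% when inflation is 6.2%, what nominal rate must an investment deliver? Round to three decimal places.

8.759%

By the Fisher equation, 1 + r_nom = (1 + 2.41%)(1 + 6.2%) = 1.0241 × 1.062 = 1.0875942.
So r_nom = 8.75942%.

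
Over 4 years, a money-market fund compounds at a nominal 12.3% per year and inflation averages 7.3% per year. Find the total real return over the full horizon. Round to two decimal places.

19.98%

The annual real rate is (1+12.3%)/(1+7.3%) − 1 = 4.6598%.
Compounded over 4 years: (1 + 0.046598)^4 − 1 ≈ 0.19983.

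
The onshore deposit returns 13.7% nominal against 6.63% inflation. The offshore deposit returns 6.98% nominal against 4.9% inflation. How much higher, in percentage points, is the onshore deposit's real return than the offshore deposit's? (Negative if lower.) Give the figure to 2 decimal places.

The onshore deposit real return: 1.137/1.0663 − 1 = 6.630%.
The offshore deposit real return: 1.0698/1.049 − 1 = 1.983%.
Difference: 6.630 − 1.983 = 4.647 pp.

4.65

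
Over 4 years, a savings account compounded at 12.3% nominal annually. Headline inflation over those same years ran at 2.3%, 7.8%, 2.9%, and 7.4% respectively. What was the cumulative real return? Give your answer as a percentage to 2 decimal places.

30.50%

Cumulative inflation factor: 1.023 × 1.078 × 1.029 × 1.074 ≈ 1.21875.
Nominal growth factor: 1.59045. Real growth factor = 1.59045 / 1.21875 ≈ 1.30498.
Total real return ≈ 30.4983%.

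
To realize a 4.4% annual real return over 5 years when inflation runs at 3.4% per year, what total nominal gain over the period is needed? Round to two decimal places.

Required annual nominal rate: (1+4.4%)(1+3.4%) − 1 = 7.9496%.
Cumulative over 5 years: (1 + 0.079496)^5 − 1 ≈ 0.46590.

46.59%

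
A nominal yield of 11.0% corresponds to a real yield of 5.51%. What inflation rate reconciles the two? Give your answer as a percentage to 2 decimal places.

5.20%

From (1+r_nom) = (1+r_real)(1+π), we get 1+π = (1 + 11.0%)/(1 + 5.51%) = 1.110/1.0551 ≈ 1.05203.
So π ≈ 5.2033%.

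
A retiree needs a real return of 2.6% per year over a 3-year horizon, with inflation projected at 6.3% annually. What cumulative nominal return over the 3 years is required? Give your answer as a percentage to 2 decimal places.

29.73%

Required annual nominal rate: (1+2.6%)(1+6.3%) − 1 = 9.0638%.
Cumulative over 3 years: (1 + 0.090638)^3 − 1 ≈ 0.29730.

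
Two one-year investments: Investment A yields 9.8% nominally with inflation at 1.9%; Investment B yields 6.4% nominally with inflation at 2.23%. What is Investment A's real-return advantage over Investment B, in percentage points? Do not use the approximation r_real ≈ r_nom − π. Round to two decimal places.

3.67

Investment A real return: 1.098/1.019 − 1 = 7.753%.
Investment B real return: 1.064/1.0223 − 1 = 4.079%.
Difference: 7.753 − 4.079 = 3.674 pp.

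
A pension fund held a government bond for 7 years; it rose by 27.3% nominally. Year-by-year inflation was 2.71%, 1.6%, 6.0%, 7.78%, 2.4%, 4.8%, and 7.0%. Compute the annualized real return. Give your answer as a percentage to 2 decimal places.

-1.03%

Cumulative inflation factor: 1.0271 × 1.016 × 1.060 × 1.0778 × 1.024 × 1.048 × 1.070 ≈ 1.36897.
Nominal growth factor: 1.27300. Real growth factor = 1.27300 / 1.36897 ≈ 0.92989.
Annualized: 0.92989^(1/7) − 1 ≈ -0.01033.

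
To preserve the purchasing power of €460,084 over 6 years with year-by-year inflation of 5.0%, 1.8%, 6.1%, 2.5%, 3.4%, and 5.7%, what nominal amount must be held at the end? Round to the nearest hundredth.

€584,532.93

Cumulative price-level factor: 1.050 × 1.018 × 1.061 × 1.025 × 1.034 × 1.057 ≈ 1.2704917592.
Multiplying €460,084 by the price-level factor gives the future nominal sum.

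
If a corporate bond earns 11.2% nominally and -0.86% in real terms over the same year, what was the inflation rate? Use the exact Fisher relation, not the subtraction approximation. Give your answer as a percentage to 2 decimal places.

12.16%

From (1+r_nom) = (1+r_real)(1+π), we get 1+π = (1 + 11.2%)/(1 − 0.86%) = 1.112/0.9914 ≈ 1.12165.
So π ≈ 12.1646%.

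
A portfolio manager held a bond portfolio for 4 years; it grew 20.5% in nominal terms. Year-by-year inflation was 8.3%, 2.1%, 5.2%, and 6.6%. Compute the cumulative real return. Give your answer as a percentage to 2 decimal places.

-2.82%

Cumulative inflation factor: 1.083 × 1.021 × 1.052 × 1.066 ≈ 1.24002.
Nominal growth factor: 1.20500. Real growth factor = 1.20500 / 1.24002 ≈ 0.97176.
Total real return ≈ -2.8238%.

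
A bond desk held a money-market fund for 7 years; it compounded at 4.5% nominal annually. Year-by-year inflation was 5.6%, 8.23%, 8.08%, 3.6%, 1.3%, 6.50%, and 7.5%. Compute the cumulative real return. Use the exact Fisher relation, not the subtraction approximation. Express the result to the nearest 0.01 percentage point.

-8.31%

Cumulative inflation factor: 1.056 × 1.0823 × 1.0808 × 1.036 × 1.013 × 1.0650 × 1.075 ≈ 1.48417.
Nominal growth factor: 1.36086. Real growth factor = 1.36086 / 1.48417 ≈ 0.91692.
Total real return ≈ -8.3083%.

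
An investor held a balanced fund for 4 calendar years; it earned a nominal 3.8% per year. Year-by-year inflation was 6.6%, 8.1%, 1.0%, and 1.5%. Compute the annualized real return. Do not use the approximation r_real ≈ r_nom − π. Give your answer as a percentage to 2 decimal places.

-0.44%

Cumulative inflation factor: 1.066 × 1.081 × 1.010 × 1.015 ≈ 1.18133.
Nominal growth factor: 1.16089. Real growth factor = 1.16089 / 1.18133 ≈ 0.98270.
Annualized: 0.98270^(1/4) − 1 ≈ -0.00435.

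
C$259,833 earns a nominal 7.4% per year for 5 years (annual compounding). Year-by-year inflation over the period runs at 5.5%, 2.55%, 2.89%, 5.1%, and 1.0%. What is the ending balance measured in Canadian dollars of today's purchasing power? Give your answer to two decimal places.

C$314,217.47

Nominal value at maturity: C$259,833 × (1 + 7.4%)^5 ≈ C$371,292.10.
Price-level factor over 5 years: 1.055 × 1.0255 × 1.0289 × 1.051 × 1.010 ≈ 1.1816405371.
The maturity value deflated by that factor is the answer in today's purchasing power.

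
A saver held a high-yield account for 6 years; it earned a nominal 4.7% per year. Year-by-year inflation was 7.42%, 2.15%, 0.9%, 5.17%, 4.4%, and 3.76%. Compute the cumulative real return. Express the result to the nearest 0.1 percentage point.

Cumulative inflation factor: 1.0742 × 1.0215 × 1.009 × 1.0517 × 1.044 × 1.0376 ≈ 1.26135.
Nominal growth factor: 1.31729. Real growth factor = 1.31729 / 1.26135 ≈ 1.04434.
Total real return ≈ 4.4343%.

4.4%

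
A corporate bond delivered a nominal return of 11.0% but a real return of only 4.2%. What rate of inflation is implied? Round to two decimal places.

From (1+r_nom) = (1+r_real)(1+π), we get 1+π = (1 + 11.0%)/(1 + 4.2%) = 1.110/1.042 ≈ 1.06526.
So π ≈ 6.5259%.

6.53%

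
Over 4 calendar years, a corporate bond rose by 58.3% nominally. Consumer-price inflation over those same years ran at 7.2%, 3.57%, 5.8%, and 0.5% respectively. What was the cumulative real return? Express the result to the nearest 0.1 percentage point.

34.1%

Cumulative inflation factor: 1.072 × 1.0357 × 1.058 × 1.005 ≈ 1.18054.
Nominal growth factor: 1.58300. Real growth factor = 1.58300 / 1.18054 ≈ 1.34091.
Total real return ≈ 34.0912%.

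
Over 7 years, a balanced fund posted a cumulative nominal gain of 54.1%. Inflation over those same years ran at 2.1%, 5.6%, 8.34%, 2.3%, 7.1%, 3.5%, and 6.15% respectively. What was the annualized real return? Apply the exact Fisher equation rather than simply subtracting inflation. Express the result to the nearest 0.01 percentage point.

Cumulative inflation factor: 1.021 × 1.056 × 1.0834 × 1.023 × 1.071 × 1.035 × 1.0615 ≈ 1.40606.
Nominal growth factor: 1.54100. Real growth factor = 1.54100 / 1.40606 ≈ 1.09597.
Annualized: 1.09597^(1/7) − 1 ≈ 0.01318.

1.32%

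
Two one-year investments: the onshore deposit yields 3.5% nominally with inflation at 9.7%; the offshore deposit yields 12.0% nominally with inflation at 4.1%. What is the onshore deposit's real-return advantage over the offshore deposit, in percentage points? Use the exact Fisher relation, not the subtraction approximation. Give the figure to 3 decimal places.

-13.241

The onshore deposit real return: 1.035/1.097 − 1 = -5.6518%.
The offshore deposit real return: 1.120/1.041 − 1 = 7.5889%.
Difference: -5.6518 − 7.5889 = -13.2407 pp.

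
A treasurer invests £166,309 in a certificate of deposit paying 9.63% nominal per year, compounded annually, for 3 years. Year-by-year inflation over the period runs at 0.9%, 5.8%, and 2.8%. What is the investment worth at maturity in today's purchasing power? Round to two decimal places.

Nominal value at maturity: £166,309 × (1 + 9.63%)^3 ≈ £219,131.09.
Price-level factor over 3 years: 1.009 × 1.058 × 1.028 = 1.097412616.
The maturity value deflated by that factor is the answer in today's purchasing power.

£199,679.76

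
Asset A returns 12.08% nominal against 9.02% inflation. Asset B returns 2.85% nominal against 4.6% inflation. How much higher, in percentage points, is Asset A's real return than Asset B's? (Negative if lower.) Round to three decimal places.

4.480

Asset A real return: 1.1208/1.0902 − 1 = 2.8068%.
Asset B real return: 1.0285/1.046 − 1 = -1.6730%.
Difference: 2.8068 − (-1.6730) = 4.4798 pp.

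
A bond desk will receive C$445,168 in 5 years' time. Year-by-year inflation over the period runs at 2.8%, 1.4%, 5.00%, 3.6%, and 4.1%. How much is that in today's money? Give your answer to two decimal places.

Price-level factor over 5 years: 1.028 × 1.014 × 1.0500 × 1.036 × 1.041 ≈ 1.1804044923.
Purchasing power today: C$445,168 divided by that factor.

C$377,131.74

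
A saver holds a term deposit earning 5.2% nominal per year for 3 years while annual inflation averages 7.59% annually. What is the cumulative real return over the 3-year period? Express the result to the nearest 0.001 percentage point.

The annual real rate is (1+5.2%)/(1+7.59%) − 1 = -2.2214%.
Compounded over 3 years: (1 + -0.022214)^3 − 1 ≈ -0.06517.

-6.517%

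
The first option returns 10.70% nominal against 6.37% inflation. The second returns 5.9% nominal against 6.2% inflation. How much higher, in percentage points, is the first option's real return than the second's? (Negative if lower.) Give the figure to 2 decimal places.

4.35

The first option real return: 1.1070/1.0637 − 1 = 4.071%.
The second real return: 1.059/1.062 − 1 = -0.282%.
Difference: 4.071 − (-0.282) = 4.353 pp.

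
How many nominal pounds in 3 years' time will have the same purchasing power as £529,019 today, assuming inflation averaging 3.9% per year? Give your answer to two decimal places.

£593,359.52

Cumulative price-level factor: (1+3.9%)^3 = 1.121622319.
Multiplying £529,019 by the price-level factor gives the future nominal sum.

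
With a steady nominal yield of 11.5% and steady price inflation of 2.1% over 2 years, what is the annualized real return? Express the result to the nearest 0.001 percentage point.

With constant rates the annual real return is the same each year: (1+11.5%)/(1+2.1%) − 1 = 0.09207.

9.207%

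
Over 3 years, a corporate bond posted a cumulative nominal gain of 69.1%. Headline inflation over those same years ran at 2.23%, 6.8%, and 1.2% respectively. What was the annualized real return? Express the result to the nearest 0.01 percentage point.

Cumulative inflation factor: 1.0223 × 1.068 × 1.012 ≈ 1.10492.
Nominal growth factor: 1.69100. Real growth factor = 1.69100 / 1.10492 ≈ 1.53043.
Annualized: 1.53043^(1/3) − 1 ≈ 0.15240.

15.24%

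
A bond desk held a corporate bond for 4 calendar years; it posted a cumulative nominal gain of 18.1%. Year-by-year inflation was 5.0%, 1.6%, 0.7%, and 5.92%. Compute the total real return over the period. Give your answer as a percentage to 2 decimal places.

Cumulative inflation factor: 1.050 × 1.016 × 1.007 × 1.0592 ≈ 1.13786.
Nominal growth factor: 1.18100. Real growth factor = 1.18100 / 1.13786 ≈ 1.03791.
Total real return ≈ 3.7909%.

3.79%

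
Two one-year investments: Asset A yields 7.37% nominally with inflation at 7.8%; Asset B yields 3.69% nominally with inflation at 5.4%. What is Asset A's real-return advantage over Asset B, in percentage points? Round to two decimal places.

Asset A real return: 1.0737/1.078 − 1 = -0.399%.
Asset B real return: 1.0369/1.054 − 1 = -1.622%.
Difference: -0.399 − (-1.622) = 1.223 pp.

1.22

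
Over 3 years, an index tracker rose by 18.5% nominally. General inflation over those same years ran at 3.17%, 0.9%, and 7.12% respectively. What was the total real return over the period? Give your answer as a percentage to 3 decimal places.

6.268%

Cumulative inflation factor: 1.0317 × 1.009 × 1.0712 ≈ 1.11510.
Nominal growth factor: 1.18500. Real growth factor = 1.18500 / 1.11510 ≈ 1.06268.
Total real return ≈ 6.2682%.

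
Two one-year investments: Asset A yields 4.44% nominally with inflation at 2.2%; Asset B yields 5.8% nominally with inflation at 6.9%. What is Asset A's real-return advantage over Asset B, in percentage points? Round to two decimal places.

3.22

Asset A real return: 1.0444/1.022 − 1 = 2.192%.
Asset B real return: 1.058/1.069 − 1 = -1.029%.
Difference: 2.192 − (-1.029) = 3.221 pp.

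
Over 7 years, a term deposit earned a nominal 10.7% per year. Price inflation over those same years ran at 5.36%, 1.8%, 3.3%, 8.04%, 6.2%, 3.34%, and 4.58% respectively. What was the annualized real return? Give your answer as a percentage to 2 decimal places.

Cumulative inflation factor: 1.0536 × 1.018 × 1.033 × 1.0804 × 1.062 × 1.0334 × 1.0458 ≈ 1.37388.
Nominal growth factor: 2.03720. Real growth factor = 2.03720 / 1.37388 ≈ 1.48280.
Annualized: 1.48280^(1/7) − 1 ≈ 0.05789.

5.79%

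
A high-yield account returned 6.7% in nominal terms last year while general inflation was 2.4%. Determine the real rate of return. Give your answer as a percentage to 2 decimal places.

Real return via the Fisher equation: (1 + 6.7%)/(1 + 2.4%) − 1 = 1.067/1.024 − 1 ≈ 0.04199.

4.20%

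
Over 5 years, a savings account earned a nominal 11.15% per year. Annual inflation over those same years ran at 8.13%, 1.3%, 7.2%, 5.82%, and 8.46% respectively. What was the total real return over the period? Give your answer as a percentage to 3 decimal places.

Cumulative inflation factor: 1.0813 × 1.013 × 1.072 × 1.0582 × 1.0846 ≈ 1.34768.
Nominal growth factor: 1.69647. Real growth factor = 1.69647 / 1.34768 ≈ 1.25881.
Total real return ≈ 25.8808%.

25.881%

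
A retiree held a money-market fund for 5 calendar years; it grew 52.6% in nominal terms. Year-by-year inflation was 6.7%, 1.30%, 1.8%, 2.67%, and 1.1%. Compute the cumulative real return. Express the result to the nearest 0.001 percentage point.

Cumulative inflation factor: 1.067 × 1.0130 × 1.018 × 1.0267 × 1.011 ≈ 1.14213.
Nominal growth factor: 1.52600. Real growth factor = 1.52600 / 1.14213 ≈ 1.33610.
Total real return ≈ 33.6098%.

33.610%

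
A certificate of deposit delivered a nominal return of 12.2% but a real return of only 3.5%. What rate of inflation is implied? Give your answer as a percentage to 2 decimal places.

8.41%

From (1+r_nom) = (1+r_real)(1+π), we get 1+π = (1 + 12.2%)/(1 + 3.5%) = 1.122/1.035 ≈ 1.08406.
So π ≈ 8.4058%.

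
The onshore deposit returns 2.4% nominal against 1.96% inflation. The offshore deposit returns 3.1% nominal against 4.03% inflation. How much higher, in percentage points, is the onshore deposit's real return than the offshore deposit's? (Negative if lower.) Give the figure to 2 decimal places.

1.33

The onshore deposit real return: 1.024/1.0196 − 1 = 0.432%.
The offshore deposit real return: 1.031/1.0403 − 1 = -0.894%.
Difference: 0.432 − (-0.894) = 1.326 pp.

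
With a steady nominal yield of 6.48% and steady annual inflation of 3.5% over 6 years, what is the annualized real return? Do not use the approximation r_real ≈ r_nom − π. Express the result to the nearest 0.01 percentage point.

With constant rates the annual real return is the same each year: (1+6.48%)/(1+3.5%) − 1 = 0.02879.

2.88%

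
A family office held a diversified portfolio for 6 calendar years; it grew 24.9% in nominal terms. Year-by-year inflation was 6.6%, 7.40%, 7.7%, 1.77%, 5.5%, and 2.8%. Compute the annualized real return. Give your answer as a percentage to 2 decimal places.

-1.42%

Cumulative inflation factor: 1.066 × 1.0740 × 1.077 × 1.0177 × 1.055 × 1.028 ≈ 1.36095.
Nominal growth factor: 1.24900. Real growth factor = 1.24900 / 1.36095 ≈ 0.91774.
Annualized: 0.91774^(1/6) − 1 ≈ -0.01420.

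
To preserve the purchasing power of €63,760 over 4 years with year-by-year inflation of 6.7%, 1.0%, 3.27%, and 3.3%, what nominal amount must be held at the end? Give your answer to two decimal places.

€73,300.78

Cumulative price-level factor: 1.067 × 1.010 × 1.0327 × 1.033 ≈ 1.1496358327.
The nominal amount required is €63,760 scaled up by that factor.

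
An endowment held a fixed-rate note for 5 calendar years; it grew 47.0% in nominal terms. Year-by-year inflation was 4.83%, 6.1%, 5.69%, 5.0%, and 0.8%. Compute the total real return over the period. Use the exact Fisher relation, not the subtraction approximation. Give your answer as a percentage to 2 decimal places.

18.15%

Cumulative inflation factor: 1.0483 × 1.061 × 1.0569 × 1.050 × 1.008 ≈ 1.24418.
Nominal growth factor: 1.47000. Real growth factor = 1.47000 / 1.24418 ≈ 1.18150.
Total real return ≈ 18.1497%.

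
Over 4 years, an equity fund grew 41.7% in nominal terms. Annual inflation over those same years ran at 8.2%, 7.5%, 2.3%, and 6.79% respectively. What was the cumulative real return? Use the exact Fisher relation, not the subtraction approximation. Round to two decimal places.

11.51%

Cumulative inflation factor: 1.082 × 1.075 × 1.023 × 1.0679 ≈ 1.27070.
Nominal growth factor: 1.41700. Real growth factor = 1.41700 / 1.27070 ≈ 1.11514.
Total real return ≈ 11.5136%.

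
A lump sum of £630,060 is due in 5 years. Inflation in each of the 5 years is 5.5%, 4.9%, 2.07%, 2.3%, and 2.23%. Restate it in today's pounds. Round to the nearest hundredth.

Price-level factor over 5 years: 1.055 × 1.049 × 1.0207 × 1.023 × 1.0223 ≈ 1.1813540026.
Purchasing power today: £630,060 divided by that factor.

£533,337.17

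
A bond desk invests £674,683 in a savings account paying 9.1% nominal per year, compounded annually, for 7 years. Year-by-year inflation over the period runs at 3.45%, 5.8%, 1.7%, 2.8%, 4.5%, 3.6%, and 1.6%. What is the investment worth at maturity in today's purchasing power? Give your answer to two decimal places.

£986,218.26

Nominal value at maturity: £674,683 × (1 + 9.1%)^7 ≈ £1,241,289.33.
Price-level factor over 7 years: 1.0345 × 1.058 × 1.017 × 1.028 × 1.045 × 1.036 × 1.016 ≈ 1.2586355208.
The maturity value deflated by that factor is the answer in today's purchasing power.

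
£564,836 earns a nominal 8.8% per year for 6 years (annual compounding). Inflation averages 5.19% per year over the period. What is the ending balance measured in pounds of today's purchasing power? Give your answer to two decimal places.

Nominal value at maturity: £564,836 × (1 + 8.8%)^6 ≈ £936,905.40.
Price-level factor over 6 years: (1 + 5.19%)^6 ≈ 1.3547112291.
The maturity value deflated by that factor is the answer in today's purchasing power.

£691,590.49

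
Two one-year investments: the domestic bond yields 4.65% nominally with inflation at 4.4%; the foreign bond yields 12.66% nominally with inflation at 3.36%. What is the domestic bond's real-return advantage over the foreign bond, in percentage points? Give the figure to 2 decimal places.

The domestic bond real return: 1.0465/1.044 − 1 = 0.239%.
The foreign bond real return: 1.1266/1.0336 − 1 = 8.998%.
Difference: 0.239 − 8.998 = -8.759 pp.

-8.76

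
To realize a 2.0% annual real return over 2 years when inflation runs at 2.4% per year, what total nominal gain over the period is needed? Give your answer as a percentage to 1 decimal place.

Required annual nominal rate: (1+2.0%)(1+2.4%) − 1 = 4.448%.
Cumulative over 2 years: (1 + 0.04448)^2 − 1 ≈ 0.09094.

9.1%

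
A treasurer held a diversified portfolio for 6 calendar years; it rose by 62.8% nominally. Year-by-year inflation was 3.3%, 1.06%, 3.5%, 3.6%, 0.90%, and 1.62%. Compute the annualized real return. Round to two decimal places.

Cumulative inflation factor: 1.033 × 1.0106 × 1.035 × 1.036 × 1.0090 × 1.0162 ≈ 1.14776.
Nominal growth factor: 1.62800. Real growth factor = 1.62800 / 1.14776 ≈ 1.41842.
Annualized: 1.41842^(1/6) − 1 ≈ 0.05999.

6.00%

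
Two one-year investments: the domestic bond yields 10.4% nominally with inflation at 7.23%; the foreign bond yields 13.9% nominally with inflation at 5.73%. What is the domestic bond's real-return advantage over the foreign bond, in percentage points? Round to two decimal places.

-4.77

The domestic bond real return: 1.104/1.0723 − 1 = 2.956%.
The foreign bond real return: 1.139/1.0573 − 1 = 7.727%.
Difference: 2.956 − 7.727 = -4.771 pp.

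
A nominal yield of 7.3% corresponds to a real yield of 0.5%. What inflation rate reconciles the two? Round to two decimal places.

6.77%

From (1+r_nom) = (1+r_real)(1+π), we get 1+π = (1 + 7.3%)/(1 + 0.5%) = 1.073/1.005 ≈ 1.06766.
So π ≈ 6.7662%.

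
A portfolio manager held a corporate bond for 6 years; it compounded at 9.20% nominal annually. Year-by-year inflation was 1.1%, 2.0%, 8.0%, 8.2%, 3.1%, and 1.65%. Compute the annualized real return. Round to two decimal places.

5.03%

Cumulative inflation factor: 1.011 × 1.020 × 1.080 × 1.082 × 1.031 × 1.0165 ≈ 1.26290.
Nominal growth factor: 1.69565. Real growth factor = 1.69565 / 1.26290 ≈ 1.34266.
Annualized: 1.34266^(1/6) − 1 ≈ 0.05034.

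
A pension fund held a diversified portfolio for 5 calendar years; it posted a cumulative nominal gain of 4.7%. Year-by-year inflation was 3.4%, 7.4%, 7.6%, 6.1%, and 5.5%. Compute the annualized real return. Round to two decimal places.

Cumulative inflation factor: 1.034 × 1.074 × 1.076 × 1.061 × 1.055 ≈ 1.33753.
Nominal growth factor: 1.04700. Real growth factor = 1.04700 / 1.33753 ≈ 0.78278.
Annualized: 0.78278^(1/5) − 1 ≈ -0.04780.

-4.78%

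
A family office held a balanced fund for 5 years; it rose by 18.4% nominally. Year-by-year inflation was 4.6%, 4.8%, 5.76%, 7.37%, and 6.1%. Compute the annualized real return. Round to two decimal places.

-2.16%

Cumulative inflation factor: 1.046 × 1.048 × 1.0576 × 1.0737 × 1.061 ≈ 1.32073.
Nominal growth factor: 1.18400. Real growth factor = 1.18400 / 1.32073 ≈ 0.89648.
Annualized: 0.89648^(1/5) − 1 ≈ -0.02162.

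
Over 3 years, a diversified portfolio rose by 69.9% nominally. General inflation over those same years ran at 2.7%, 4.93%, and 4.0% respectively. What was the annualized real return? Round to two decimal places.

14.88%

Cumulative inflation factor: 1.027 × 1.0493 × 1.040 ≈ 1.12074.
Nominal growth factor: 1.69900. Real growth factor = 1.69900 / 1.12074 ≈ 1.51597.
Annualized: 1.51597^(1/3) − 1 ≈ 0.14876.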